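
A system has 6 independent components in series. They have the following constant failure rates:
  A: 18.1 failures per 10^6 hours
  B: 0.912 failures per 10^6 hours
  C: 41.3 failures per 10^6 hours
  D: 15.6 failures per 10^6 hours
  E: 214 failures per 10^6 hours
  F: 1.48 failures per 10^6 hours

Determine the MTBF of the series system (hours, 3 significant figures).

3430

Series of exponential components: λ_sys = Σ λ_i
λ_sys = 0.0000181 + 0.000000912 + 0.0000413 + 0.0000156 + 0.000214 + 0.00000148 = 2.9139e-04 /h
MTBF = 1 / λ_sys = 3430 h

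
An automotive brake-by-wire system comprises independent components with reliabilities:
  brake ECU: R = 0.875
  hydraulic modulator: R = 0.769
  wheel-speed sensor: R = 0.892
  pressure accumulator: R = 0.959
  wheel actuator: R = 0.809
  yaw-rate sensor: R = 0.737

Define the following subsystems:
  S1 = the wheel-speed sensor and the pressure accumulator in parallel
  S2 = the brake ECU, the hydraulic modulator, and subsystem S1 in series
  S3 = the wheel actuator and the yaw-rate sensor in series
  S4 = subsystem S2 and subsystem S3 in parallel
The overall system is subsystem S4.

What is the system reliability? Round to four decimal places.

Parallel (wheel-speed sensor and pressure accumulator): 1 − (1 − 0.892000)(1 − 0.959000) = 0.995572
Series (brake ECU, hydraulic modulator, and [0.995572]): 0.875000 × 0.769000 × 0.995572 = 0.669896
Series (wheel actuator and yaw-rate sensor): 0.809000 × 0.737000 = 0.596233
Parallel ([0.669896] and [0.596233]): 1 − (1 − 0.669896)(1 − 0.596233) = 0.8667

0.8667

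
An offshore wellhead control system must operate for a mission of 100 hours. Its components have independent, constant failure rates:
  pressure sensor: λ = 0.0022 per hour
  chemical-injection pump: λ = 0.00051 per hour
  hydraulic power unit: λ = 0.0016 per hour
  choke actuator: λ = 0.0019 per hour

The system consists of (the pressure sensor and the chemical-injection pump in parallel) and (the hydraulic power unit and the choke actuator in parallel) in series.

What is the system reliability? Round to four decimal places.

R(pressure sensor) = exp(−0.0022 × 100) = 0.802519
R(chemical-injection pump) = exp(−0.00051 × 100) = 0.950279
R(hydraulic power unit) = exp(−0.0016 × 100) = 0.852144
R(choke actuator) = exp(−0.0019 × 100) = 0.826959
Parallel (pressure sensor and chemical-injection pump): 1 − (1 − 0.802519)(1 − 0.950279) = 0.990181
Parallel (hydraulic power unit and choke actuator): 1 − (1 − 0.852144)(1 − 0.826959) = 0.974415
Series ([0.990181] and [0.974415]): 0.990181 × 0.974415 = 0.9648

0.9648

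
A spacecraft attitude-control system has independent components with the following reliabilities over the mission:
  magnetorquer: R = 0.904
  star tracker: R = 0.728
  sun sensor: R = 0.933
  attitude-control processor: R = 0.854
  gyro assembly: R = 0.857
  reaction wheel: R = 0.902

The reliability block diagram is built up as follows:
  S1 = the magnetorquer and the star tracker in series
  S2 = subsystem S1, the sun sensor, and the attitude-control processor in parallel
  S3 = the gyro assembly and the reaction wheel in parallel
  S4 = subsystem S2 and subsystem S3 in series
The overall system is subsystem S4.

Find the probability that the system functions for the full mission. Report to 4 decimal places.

0.9827

Series (magnetorquer and star tracker): 0.904000 × 0.728000 = 0.658112
Parallel ([0.658112], sun sensor, and attitude-control processor): 1 − (1 − 0.658112)(1 − 0.933000)(1 − 0.854000) = 0.996656
Parallel (gyro assembly and reaction wheel): 1 − (1 − 0.857000)(1 − 0.902000) = 0.985986
Series ([0.996656] and [0.985986]): 0.996656 × 0.985986 = 0.9827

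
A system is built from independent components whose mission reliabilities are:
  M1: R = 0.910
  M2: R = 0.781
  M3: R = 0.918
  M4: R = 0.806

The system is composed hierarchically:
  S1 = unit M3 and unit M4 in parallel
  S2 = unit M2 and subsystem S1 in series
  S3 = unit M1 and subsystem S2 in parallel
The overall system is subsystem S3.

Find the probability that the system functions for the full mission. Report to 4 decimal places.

Parallel (M3 and M4): 1 − (1 − 0.918000)(1 − 0.806000) = 0.984092
Series (M2 and [0.984092]): 0.781000 × 0.984092 = 0.768576
Parallel (M1 and [0.768576]): 1 − (1 − 0.910000)(1 − 0.768576) = 0.9792

0.9792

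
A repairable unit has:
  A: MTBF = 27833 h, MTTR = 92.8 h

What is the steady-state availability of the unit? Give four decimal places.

A(A) = MTBF/(MTBF+MTTR) = 27833/(27833+92.8) = 0.9967

0.9967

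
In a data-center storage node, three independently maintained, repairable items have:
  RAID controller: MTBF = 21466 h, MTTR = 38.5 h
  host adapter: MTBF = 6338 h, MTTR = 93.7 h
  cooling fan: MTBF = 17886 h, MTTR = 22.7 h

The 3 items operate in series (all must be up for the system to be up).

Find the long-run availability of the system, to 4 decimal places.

A(RAID controller) = MTBF/(MTBF+MTTR) = 21466/(21466+38.5) = 0.998210
A(host adapter) = MTBF/(MTBF+MTTR) = 6338/(6338+93.7) = 0.985432
A(cooling fan) = MTBF/(MTBF+MTTR) = 17886/(17886+22.7) = 0.998732
Series availability: 0.998210 × 0.985432 × 0.998732 = 0.9824

0.9824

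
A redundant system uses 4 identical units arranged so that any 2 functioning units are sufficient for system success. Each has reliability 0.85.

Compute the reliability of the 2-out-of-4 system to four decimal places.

0.9880

R = Σ_{i=2}^{4} C(4,i) p^i (1−p)^{4−i} with p = 0.85
C(4,2)·0.85^2·0.15^2 = 0.097538
C(4,3)·0.85^3·0.15^1 = 0.368475
C(4,4)·0.85^4·0.15^0 = 0.522006
Sum = 0.9880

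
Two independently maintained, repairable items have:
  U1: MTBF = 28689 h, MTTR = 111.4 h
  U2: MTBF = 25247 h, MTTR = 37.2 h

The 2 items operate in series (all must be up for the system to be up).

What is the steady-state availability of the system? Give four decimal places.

A(U1) = MTBF/(MTBF+MTTR) = 28689/(28689+111.4) = 0.996132
A(U2) = MTBF/(MTBF+MTTR) = 25247/(25247+37.2) = 0.998529
Series availability: 0.996132 × 0.998529 = 0.9947

0.9947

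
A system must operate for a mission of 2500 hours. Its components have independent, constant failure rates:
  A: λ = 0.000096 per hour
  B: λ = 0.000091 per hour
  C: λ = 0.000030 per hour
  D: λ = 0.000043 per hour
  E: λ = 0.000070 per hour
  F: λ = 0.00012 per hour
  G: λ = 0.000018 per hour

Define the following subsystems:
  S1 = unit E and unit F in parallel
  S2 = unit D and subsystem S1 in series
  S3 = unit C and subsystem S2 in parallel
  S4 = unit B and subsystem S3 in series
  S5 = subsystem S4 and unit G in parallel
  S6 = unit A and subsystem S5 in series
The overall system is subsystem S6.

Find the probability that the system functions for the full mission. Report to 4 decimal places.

0.7793

R(A) = exp(−0.000096 × 2500) = 0.786628
R(B) = exp(−0.000091 × 2500) = 0.796522
R(C) = exp(−0.000030 × 2500) = 0.927743
R(D) = exp(−0.000043 × 2500) = 0.898077
R(E) = exp(−0.000070 × 2500) = 0.839457
R(F) = exp(−0.00012 × 2500) = 0.740818
R(G) = exp(−0.000018 × 2500) = 0.955997
Parallel (E and F): 1 − (1 − 0.839457)(1 − 0.740818) = 0.958390
Series (D and [0.958390]): 0.898077 × 0.958390 = 0.860708
Parallel (C and [0.860708]): 1 − (1 − 0.927743)(1 − 0.860708) = 0.989935
Series (B and [0.989935]): 0.796522 × 0.989935 = 0.788505
Parallel ([0.788505] and G): 1 − (1 − 0.788505)(1 − 0.955997) = 0.990694
Series (A and [0.990694]): 0.786628 × 0.990694 = 0.7793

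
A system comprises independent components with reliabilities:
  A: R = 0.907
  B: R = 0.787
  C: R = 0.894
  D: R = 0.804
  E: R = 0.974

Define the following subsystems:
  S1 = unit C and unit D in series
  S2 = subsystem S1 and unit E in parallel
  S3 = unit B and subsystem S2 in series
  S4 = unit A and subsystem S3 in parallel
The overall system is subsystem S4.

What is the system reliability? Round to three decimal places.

0.980

Series (C and D): 0.89400 × 0.80400 = 0.71878
Parallel ([0.71878] and E): 1 − (1 − 0.71878)(1 − 0.97400) = 0.99269
Series (B and [0.99269]): 0.78700 × 0.99269 = 0.78125
Parallel (A and [0.78125]): 1 − (1 − 0.90700)(1 − 0.78125) = 0.980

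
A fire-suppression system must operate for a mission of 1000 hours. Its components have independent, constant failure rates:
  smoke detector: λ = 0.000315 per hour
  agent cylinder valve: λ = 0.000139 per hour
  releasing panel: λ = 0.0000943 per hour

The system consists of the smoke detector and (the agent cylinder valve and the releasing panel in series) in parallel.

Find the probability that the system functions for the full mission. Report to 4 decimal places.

R(smoke detector) = exp(−0.000315 × 1000) = 0.729789
R(agent cylinder valve) = exp(−0.000139 × 1000) = 0.870228
R(releasing panel) = exp(−0.0000943 × 1000) = 0.910010
Series (agent cylinder valve and releasing panel): 0.870228 × 0.910010 = 0.791916
Parallel (smoke detector and [0.791916]): 1 − (1 − 0.729789)(1 − 0.791916) = 0.9438

0.9438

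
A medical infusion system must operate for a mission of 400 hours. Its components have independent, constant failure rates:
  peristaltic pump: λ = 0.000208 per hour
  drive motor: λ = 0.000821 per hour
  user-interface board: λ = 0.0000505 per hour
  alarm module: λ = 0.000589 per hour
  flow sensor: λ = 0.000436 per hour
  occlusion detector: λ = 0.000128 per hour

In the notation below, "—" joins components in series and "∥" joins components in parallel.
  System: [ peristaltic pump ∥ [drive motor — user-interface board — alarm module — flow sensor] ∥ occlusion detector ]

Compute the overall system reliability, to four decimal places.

0.9979

R(peristaltic pump) = exp(−0.000208 × 400) = 0.920167
R(drive motor) = exp(−0.000821 × 400) = 0.720075
R(user-interface board) = exp(−0.0000505 × 400) = 0.980003
R(alarm module) = exp(−0.000589 × 400) = 0.790097
R(flow sensor) = exp(−0.000436 × 400) = 0.839961
R(occlusion detector) = exp(−0.000128 × 400) = 0.950089
Series (drive motor, user-interface board, alarm module, and flow sensor): 0.720075 × 0.980003 × 0.790097 × 0.839961 = 0.468322
Parallel (peristaltic pump, [0.468322], and occlusion detector): 1 − (1 − 0.920167)(1 − 0.468322)(1 − 0.950089) = 0.9979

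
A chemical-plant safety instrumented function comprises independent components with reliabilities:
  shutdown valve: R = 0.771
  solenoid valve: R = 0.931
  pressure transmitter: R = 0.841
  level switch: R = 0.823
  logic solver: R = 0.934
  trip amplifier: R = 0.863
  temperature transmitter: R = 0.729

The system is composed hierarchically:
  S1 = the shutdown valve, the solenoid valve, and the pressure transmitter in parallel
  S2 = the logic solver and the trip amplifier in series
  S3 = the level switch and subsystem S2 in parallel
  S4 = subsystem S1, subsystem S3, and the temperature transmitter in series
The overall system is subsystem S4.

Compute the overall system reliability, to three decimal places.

0.702

Parallel (shutdown valve, solenoid valve, and pressure transmitter): 1 − (1 − 0.77100)(1 − 0.93100)(1 − 0.84100) = 0.99749
Series (logic solver and trip amplifier): 0.93400 × 0.86300 = 0.80604
Parallel (level switch and [0.80604]): 1 − (1 − 0.82300)(1 − 0.80604) = 0.96567
Series ([0.99749], [0.96567], and temperature transmitter): 0.99749 × 0.96567 × 0.72900 = 0.702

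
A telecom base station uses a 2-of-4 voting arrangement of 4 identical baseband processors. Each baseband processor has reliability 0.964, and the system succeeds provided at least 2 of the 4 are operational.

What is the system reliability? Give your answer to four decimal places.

R = Σ_{i=2}^{4} C(4,i) p^i (1−p)^{4−i} with p = 0.964
C(4,2)·0.964^2·0.036^2 = 0.007226
C(4,3)·0.964^3·0.036^1 = 0.129001
C(4,4)·0.964^4·0.036^0 = 0.863591
Sum = 0.9998

0.9998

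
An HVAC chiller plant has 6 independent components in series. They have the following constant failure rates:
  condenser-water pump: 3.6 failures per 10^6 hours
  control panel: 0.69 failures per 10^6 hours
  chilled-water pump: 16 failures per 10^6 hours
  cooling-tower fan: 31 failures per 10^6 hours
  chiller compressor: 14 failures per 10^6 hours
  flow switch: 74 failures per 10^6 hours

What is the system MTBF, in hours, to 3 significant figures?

Series of exponential components: λ_sys = Σ λ_i
λ_sys = 0.0000036 + 0.00000069 + 0.000016 + 0.000031 + 0.000014 + 0.000074 = 1.3929e-04 /h
MTBF = 1 / λ_sys = 7180 h

7180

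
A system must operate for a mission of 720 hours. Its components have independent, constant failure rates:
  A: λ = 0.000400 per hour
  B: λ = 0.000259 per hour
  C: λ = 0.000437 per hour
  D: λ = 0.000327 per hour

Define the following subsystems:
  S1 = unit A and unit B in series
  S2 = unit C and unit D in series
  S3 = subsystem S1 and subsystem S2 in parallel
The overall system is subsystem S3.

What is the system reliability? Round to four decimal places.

R(A) = exp(−0.000400 × 720) = 0.749762
R(B) = exp(−0.000259 × 720) = 0.829875
R(C) = exp(−0.000437 × 720) = 0.730052
R(D) = exp(−0.000327 × 720) = 0.790223
Series (A and B): 0.749762 × 0.829875 = 0.622209
Series (C and D): 0.730052 × 0.790223 = 0.576904
Parallel ([0.622209] and [0.576904]): 1 − (1 − 0.622209)(1 − 0.576904) = 0.8402

0.8402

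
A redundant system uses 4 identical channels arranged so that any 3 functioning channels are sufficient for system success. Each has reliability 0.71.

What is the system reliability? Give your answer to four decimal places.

0.6693

R = Σ_{i=3}^{4} C(4,i) p^i (1−p)^{4−i} with p = 0.71
C(4,3)·0.71^3·0.29^1 = 0.415177
C(4,4)·0.71^4·0.29^0 = 0.254117
Sum = 0.6693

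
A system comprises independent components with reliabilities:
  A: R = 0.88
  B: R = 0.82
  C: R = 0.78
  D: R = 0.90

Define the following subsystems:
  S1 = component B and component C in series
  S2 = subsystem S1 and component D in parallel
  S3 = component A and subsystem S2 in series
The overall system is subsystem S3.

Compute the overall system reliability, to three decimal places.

0.848

Series (B and C): 0.82000 × 0.78000 = 0.63960
Parallel ([0.63960] and D): 1 − (1 − 0.63960)(1 − 0.90000) = 0.96396
Series (A and [0.96396]): 0.88000 × 0.96396 = 0.848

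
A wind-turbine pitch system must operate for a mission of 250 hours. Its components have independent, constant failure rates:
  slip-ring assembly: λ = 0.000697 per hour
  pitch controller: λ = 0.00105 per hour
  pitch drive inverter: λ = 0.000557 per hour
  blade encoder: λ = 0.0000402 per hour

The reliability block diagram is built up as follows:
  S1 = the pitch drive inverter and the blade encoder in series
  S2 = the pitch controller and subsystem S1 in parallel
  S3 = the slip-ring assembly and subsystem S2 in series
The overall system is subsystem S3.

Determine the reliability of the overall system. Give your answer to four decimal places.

0.8132

R(slip-ring assembly) = exp(−0.000697 × 250) = 0.840087
R(pitch controller) = exp(−0.00105 × 250) = 0.769126
R(pitch drive inverter) = exp(−0.000557 × 250) = 0.870010
R(blade encoder) = exp(−0.0000402 × 250) = 0.990000
Series (pitch drive inverter and blade encoder): 0.870010 × 0.990000 = 0.861310
Parallel (pitch controller and [0.861310]): 1 − (1 − 0.769126)(1 − 0.861310) = 0.967980
Series (slip-ring assembly and [0.967980]): 0.840087 × 0.967980 = 0.8132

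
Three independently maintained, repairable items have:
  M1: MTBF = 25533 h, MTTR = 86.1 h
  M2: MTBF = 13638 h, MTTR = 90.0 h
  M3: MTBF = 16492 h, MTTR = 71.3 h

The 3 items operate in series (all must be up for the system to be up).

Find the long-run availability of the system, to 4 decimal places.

A(M1) = MTBF/(MTBF+MTTR) = 25533/(25533+86.1) = 0.996639
A(M2) = MTBF/(MTBF+MTTR) = 13638/(13638+90.0) = 0.993444
A(M3) = MTBF/(MTBF+MTTR) = 16492/(16492+71.3) = 0.995695
Series availability: 0.996639 × 0.993444 × 0.995695 = 0.9858

0.9858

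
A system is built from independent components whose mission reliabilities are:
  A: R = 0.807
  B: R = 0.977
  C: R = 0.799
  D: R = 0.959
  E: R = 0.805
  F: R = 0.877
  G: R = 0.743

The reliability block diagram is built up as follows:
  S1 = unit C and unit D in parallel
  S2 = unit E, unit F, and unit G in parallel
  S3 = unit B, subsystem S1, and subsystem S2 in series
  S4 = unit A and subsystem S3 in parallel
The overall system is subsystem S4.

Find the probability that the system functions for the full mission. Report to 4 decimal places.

Parallel (C and D): 1 − (1 − 0.799000)(1 − 0.959000) = 0.991759
Parallel (E, F, and G): 1 − (1 − 0.805000)(1 − 0.877000)(1 − 0.743000) = 0.993836
Series (B, [0.991759], and [0.993836]): 0.977000 × 0.991759 × 0.993836 = 0.962976
Parallel (A and [0.962976]): 1 − (1 − 0.807000)(1 − 0.962976) = 0.9929

0.9929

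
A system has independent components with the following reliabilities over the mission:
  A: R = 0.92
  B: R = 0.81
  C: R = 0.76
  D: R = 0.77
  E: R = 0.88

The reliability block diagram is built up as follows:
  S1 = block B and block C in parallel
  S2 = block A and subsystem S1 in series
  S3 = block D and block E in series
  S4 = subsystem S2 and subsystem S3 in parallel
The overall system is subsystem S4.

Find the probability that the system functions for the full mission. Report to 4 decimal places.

0.9607

Parallel (B and C): 1 − (1 − 0.810000)(1 − 0.760000) = 0.954400
Series (A and [0.954400]): 0.920000 × 0.954400 = 0.878048
Series (D and E): 0.770000 × 0.880000 = 0.677600
Parallel ([0.878048] and [0.677600]): 1 − (1 − 0.878048)(1 − 0.677600) = 0.9607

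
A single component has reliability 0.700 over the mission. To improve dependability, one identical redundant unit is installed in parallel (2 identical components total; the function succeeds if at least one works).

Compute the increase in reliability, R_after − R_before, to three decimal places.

R_before = 0.700
R_after = 1 − (1 − 0.700)^2 = 0.910
ΔR = 0.910 − 0.700 = 0.210

0.210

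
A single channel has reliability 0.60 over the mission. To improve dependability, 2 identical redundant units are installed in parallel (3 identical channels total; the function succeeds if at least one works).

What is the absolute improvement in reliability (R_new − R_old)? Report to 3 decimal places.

R_before = 0.60
R_after = 1 − (1 − 0.60)^3 = 0.936
ΔR = 0.936 − 0.60 = 0.336

0.336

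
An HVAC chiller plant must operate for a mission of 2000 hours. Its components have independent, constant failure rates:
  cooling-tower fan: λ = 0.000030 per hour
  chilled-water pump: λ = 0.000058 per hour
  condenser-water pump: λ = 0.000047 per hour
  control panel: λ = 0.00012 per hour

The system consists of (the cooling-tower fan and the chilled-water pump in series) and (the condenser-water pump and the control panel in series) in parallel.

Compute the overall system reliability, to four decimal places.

R(cooling-tower fan) = exp(−0.000030 × 2000) = 0.941765
R(chilled-water pump) = exp(−0.000058 × 2000) = 0.890475
R(condenser-water pump) = exp(−0.000047 × 2000) = 0.910283
R(control panel) = exp(−0.00012 × 2000) = 0.786628
Series (cooling-tower fan and chilled-water pump): 0.941765 × 0.890475 = 0.838618
Series (condenser-water pump and control panel): 0.910283 × 0.786628 = 0.716054
Parallel ([0.838618] and [0.716054]): 1 − (1 − 0.838618)(1 − 0.716054) = 0.9542

0.9542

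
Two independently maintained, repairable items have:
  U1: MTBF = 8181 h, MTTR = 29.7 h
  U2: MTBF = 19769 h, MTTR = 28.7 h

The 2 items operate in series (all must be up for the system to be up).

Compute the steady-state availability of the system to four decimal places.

0.9949

A(U1) = MTBF/(MTBF+MTTR) = 8181/(8181+29.7) = 0.996383
A(U2) = MTBF/(MTBF+MTTR) = 19769/(19769+28.7) = 0.998550
Series availability: 0.996383 × 0.998550 = 0.9949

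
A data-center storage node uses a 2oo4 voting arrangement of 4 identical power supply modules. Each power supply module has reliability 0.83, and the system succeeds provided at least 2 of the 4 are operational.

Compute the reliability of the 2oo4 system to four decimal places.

0.9829

R = Σ_{i=2}^{4} C(4,i) p^i (1−p)^{4−i} with p = 0.83
C(4,2)·0.83^2·0.17^2 = 0.119455
C(4,3)·0.83^3·0.17^1 = 0.388815
C(4,4)·0.83^4·0.17^0 = 0.474583
Sum = 0.9829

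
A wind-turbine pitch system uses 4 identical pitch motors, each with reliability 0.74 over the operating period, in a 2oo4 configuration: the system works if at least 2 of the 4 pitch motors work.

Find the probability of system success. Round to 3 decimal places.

R = Σ_{i=2}^{4} C(4,i) p^i (1−p)^{4−i} with p = 0.74
C(4,2)·0.74^2·0.26^2 = 0.22211
C(4,3)·0.74^3·0.26^1 = 0.42143
C(4,4)·0.74^4·0.26^0 = 0.29987
Sum = 0.943

0.943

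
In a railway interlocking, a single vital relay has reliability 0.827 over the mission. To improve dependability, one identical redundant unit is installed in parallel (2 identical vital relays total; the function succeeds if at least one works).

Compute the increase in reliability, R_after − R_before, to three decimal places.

0.143

R_before = 0.827
R_after = 1 − (1 − 0.827)^2 = 0.970
ΔR = 0.970 − 0.827 = 0.143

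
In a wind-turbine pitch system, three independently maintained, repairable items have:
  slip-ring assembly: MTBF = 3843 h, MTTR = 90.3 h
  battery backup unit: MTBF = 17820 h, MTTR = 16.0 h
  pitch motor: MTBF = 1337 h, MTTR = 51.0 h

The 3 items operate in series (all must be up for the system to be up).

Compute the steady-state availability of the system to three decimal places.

A(slip-ring assembly) = MTBF/(MTBF+MTTR) = 3843/(3843+90.3) = 0.977042
A(battery backup unit) = MTBF/(MTBF+MTTR) = 17820/(17820+16.0) = 0.999103
A(pitch motor) = MTBF/(MTBF+MTTR) = 1337/(1337+51.0) = 0.963256
Series availability: 0.977042 × 0.999103 × 0.963256 = 0.940

0.940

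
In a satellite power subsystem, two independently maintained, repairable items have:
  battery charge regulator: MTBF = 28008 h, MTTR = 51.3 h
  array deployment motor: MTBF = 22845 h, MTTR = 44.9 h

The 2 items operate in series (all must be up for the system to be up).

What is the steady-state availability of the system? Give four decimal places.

A(battery charge regulator) = MTBF/(MTBF+MTTR) = 28008/(28008+51.3) = 0.998172
A(array deployment motor) = MTBF/(MTBF+MTTR) = 22845/(22845+44.9) = 0.998038
Series availability: 0.998172 × 0.998038 = 0.9962

0.9962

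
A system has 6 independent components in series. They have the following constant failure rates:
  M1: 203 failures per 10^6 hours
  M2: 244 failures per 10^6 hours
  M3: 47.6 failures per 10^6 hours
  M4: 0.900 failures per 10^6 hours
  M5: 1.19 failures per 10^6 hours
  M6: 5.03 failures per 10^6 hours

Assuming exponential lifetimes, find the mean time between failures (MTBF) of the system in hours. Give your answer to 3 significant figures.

1990

Series of exponential components: λ_sys = Σ λ_i
λ_sys = 0.000203 + 0.000244 + 0.0000476 + 0.000000900 + 0.00000119 + 0.00000503 = 5.0172e-04 /h
MTBF = 1 / λ_sys = 1990 h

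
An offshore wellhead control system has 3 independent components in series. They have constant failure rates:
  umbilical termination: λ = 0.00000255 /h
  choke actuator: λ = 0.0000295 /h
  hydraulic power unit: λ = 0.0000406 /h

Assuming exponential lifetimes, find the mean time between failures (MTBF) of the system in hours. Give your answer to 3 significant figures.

13800

Series of exponential components: λ_sys = Σ λ_i
λ_sys = 0.00000255 + 0.0000295 + 0.0000406 = 7.2650e-05 /h
MTBF = 1 / λ_sys = 13800 h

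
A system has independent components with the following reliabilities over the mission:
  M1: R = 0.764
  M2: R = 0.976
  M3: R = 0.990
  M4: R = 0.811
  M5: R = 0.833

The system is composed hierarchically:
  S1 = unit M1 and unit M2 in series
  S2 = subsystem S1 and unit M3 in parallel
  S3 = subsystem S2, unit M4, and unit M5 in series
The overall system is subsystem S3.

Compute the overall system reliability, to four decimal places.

0.6738

Series (M1 and M2): 0.764000 × 0.976000 = 0.745664
Parallel ([0.745664] and M3): 1 − (1 − 0.745664)(1 − 0.990000) = 0.997457
Series ([0.997457], M4, and M5): 0.997457 × 0.811000 × 0.833000 = 0.6738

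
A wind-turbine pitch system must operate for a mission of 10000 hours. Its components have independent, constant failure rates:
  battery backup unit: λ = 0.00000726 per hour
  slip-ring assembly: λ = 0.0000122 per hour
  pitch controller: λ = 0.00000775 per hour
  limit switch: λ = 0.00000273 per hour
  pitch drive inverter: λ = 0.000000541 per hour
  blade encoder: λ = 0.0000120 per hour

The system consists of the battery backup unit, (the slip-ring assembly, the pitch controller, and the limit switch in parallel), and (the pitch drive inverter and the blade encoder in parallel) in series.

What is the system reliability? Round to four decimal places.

0.9292

R(battery backup unit) = exp(−0.00000726 × 10000) = 0.929973
R(slip-ring assembly) = exp(−0.0000122 × 10000) = 0.885148
R(pitch controller) = exp(−0.00000775 × 10000) = 0.925427
R(limit switch) = exp(−0.00000273 × 10000) = 0.973069
R(pitch drive inverter) = exp(−0.000000541 × 10000) = 0.994605
R(blade encoder) = exp(−0.0000120 × 10000) = 0.886920
Parallel (slip-ring assembly, pitch controller, and limit switch): 1 − (1 − 0.885148)(1 − 0.925427)(1 − 0.973069) = 0.999769
Parallel (pitch drive inverter and blade encoder): 1 − (1 − 0.994605)(1 − 0.886920) = 0.999390
Series (battery backup unit, [0.999769], and [0.999390]): 0.929973 × 0.999769 × 0.999390 = 0.9292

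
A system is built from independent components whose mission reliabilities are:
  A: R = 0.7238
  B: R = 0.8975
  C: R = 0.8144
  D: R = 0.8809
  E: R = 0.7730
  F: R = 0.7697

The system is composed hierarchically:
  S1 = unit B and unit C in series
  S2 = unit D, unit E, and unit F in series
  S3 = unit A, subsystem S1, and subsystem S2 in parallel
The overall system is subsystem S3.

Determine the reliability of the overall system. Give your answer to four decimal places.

0.9646

Series (B and C): 0.897500 × 0.814400 = 0.730924
Series (D, E, and F): 0.880900 × 0.773000 × 0.769700 = 0.524116
Parallel (A, [0.730924], and [0.524116]): 1 − (1 − 0.723800)(1 − 0.730924)(1 − 0.524116) = 0.9646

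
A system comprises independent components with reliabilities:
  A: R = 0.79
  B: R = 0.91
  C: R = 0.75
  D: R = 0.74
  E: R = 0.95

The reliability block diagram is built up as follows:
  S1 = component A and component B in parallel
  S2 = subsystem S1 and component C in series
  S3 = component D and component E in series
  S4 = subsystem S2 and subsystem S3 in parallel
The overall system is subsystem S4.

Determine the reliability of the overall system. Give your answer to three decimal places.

Parallel (A and B): 1 − (1 − 0.79000)(1 − 0.91000) = 0.98110
Series ([0.98110] and C): 0.98110 × 0.75000 = 0.73583
Series (D and E): 0.74000 × 0.95000 = 0.70300
Parallel ([0.73583] and [0.70300]): 1 − (1 − 0.73583)(1 − 0.70300) = 0.922

0.922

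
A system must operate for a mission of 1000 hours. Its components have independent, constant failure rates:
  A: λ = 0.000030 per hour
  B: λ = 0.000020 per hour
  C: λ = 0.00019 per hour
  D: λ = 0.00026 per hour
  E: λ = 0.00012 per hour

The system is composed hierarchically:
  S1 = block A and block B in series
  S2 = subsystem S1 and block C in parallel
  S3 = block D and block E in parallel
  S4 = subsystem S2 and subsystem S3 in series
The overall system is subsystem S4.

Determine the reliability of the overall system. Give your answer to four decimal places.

R(A) = exp(−0.000030 × 1000) = 0.970446
R(B) = exp(−0.000020 × 1000) = 0.980199
R(C) = exp(−0.00019 × 1000) = 0.826959
R(D) = exp(−0.00026 × 1000) = 0.771052
R(E) = exp(−0.00012 × 1000) = 0.886920
Series (A and B): 0.970446 × 0.980199 = 0.951230
Parallel ([0.951230] and C): 1 − (1 − 0.951230)(1 − 0.826959) = 0.991561
Parallel (D and E): 1 − (1 − 0.771052)(1 − 0.886920) = 0.974111
Series ([0.991561] and [0.974111]): 0.991561 × 0.974111 = 0.9659

0.9659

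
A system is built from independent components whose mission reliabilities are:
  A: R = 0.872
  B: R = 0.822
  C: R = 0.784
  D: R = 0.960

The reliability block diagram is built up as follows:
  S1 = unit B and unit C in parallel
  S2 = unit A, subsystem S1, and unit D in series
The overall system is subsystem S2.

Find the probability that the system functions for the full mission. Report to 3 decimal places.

0.805

Parallel (B and C): 1 − (1 − 0.82200)(1 − 0.78400) = 0.96155
Series (A, [0.96155], and D): 0.87200 × 0.96155 × 0.96000 = 0.805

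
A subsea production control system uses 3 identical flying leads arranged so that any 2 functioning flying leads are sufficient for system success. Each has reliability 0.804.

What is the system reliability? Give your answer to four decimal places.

0.8998

R = Σ_{i=2}^{3} C(3,i) p^i (1−p)^{3−i} with p = 0.804
C(3,2)·0.804^2·0.196^1 = 0.380093
C(3,3)·0.804^3·0.196^0 = 0.519718
Sum = 0.8998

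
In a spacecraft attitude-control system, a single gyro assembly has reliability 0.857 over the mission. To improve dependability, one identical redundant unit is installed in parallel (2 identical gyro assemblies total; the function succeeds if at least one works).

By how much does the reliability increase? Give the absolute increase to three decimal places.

R_before = 0.857
R_after = 1 − (1 − 0.857)^2 = 0.980
ΔR = 0.980 − 0.857 = 0.123

0.123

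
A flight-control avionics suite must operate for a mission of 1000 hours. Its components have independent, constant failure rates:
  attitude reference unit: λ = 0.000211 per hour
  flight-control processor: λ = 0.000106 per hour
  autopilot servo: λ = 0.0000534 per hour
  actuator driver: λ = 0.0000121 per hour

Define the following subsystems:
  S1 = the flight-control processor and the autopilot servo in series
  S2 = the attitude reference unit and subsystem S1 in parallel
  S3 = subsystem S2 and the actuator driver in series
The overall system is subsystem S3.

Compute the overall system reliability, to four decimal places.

0.9603

R(attitude reference unit) = exp(−0.000211 × 1000) = 0.809774
R(flight-control processor) = exp(−0.000106 × 1000) = 0.899425
R(autopilot servo) = exp(−0.0000534 × 1000) = 0.948001
R(actuator driver) = exp(−0.0000121 × 1000) = 0.987973
Series (flight-control processor and autopilot servo): 0.899425 × 0.948001 = 0.852656
Parallel (attitude reference unit and [0.852656]): 1 − (1 − 0.809774)(1 − 0.852656) = 0.971971
Series ([0.971971] and actuator driver): 0.971971 × 0.987973 = 0.9603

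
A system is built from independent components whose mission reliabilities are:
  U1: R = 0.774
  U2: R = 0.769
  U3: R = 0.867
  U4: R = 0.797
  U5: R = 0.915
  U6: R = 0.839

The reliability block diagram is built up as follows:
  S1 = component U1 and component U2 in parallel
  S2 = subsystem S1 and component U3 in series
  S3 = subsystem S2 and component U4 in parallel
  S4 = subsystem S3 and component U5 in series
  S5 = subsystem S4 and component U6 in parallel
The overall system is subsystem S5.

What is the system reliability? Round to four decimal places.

Parallel (U1 and U2): 1 − (1 − 0.774000)(1 − 0.769000) = 0.947794
Series ([0.947794] and U3): 0.947794 × 0.867000 = 0.821737
Parallel ([0.821737] and U4): 1 − (1 − 0.821737)(1 − 0.797000) = 0.963813
Series ([0.963813] and U5): 0.963813 × 0.915000 = 0.881889
Parallel ([0.881889] and U6): 1 − (1 − 0.881889)(1 − 0.839000) = 0.9810

0.9810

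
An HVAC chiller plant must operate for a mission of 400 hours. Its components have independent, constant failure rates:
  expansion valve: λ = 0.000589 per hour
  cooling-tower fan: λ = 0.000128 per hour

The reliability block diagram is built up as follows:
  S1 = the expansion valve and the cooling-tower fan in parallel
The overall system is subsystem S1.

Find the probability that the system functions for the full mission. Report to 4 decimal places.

0.9895

R(expansion valve) = exp(−0.000589 × 400) = 0.790097
R(cooling-tower fan) = exp(−0.000128 × 400) = 0.950089
Parallel (expansion valve and cooling-tower fan): 1 − (1 − 0.790097)(1 − 0.950089) = 0.9895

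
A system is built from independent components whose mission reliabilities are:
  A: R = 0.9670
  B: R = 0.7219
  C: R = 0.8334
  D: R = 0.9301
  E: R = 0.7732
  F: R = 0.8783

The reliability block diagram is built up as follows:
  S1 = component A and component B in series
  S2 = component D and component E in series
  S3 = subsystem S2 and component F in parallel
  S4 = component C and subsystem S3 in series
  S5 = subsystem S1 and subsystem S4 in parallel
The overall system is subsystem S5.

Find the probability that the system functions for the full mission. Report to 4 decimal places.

Series (A and B): 0.967000 × 0.721900 = 0.698077
Series (D and E): 0.930100 × 0.773200 = 0.719153
Parallel ([0.719153] and F): 1 − (1 − 0.719153)(1 − 0.878300) = 0.965821
Series (C and [0.965821]): 0.833400 × 0.965821 = 0.804915
Parallel ([0.698077] and [0.804915]): 1 − (1 − 0.698077)(1 − 0.804915) = 0.9411

0.9411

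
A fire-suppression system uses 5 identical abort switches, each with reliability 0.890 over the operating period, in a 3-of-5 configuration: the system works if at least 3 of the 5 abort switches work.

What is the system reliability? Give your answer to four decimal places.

R = Σ_{i=3}^{5} C(5,i) p^i (1−p)^{5−i} with p = 0.890
C(5,3)·0.890^3·0.110^2 = 0.085301
C(5,4)·0.890^4·0.110^1 = 0.345082
C(5,5)·0.890^5·0.110^0 = 0.558406
Sum = 0.9888

0.9888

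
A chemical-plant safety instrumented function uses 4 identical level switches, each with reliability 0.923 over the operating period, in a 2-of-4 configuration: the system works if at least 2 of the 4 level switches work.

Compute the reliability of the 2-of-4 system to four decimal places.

0.9983

R = Σ_{i=2}^{4} C(4,i) p^i (1−p)^{4−i} with p = 0.923
C(4,2)·0.923^2·0.077^2 = 0.030307
C(4,3)·0.923^3·0.077^1 = 0.242190
C(4,4)·0.923^4·0.077^0 = 0.725783
Sum = 0.9983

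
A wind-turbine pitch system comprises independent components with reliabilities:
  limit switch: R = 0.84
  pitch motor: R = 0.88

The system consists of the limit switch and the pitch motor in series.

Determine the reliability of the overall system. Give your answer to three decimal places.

0.739

Series (limit switch and pitch motor): 0.84000 × 0.88000 = 0.739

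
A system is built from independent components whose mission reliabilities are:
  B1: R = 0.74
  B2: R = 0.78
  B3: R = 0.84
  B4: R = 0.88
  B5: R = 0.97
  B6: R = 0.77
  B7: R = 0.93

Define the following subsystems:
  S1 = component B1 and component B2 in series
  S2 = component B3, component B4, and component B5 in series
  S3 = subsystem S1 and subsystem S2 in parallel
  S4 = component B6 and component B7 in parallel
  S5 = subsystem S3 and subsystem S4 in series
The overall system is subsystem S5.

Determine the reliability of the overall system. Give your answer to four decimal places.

0.8662

Series (B1 and B2): 0.740000 × 0.780000 = 0.577200
Series (B3, B4, and B5): 0.840000 × 0.880000 × 0.970000 = 0.717024
Parallel ([0.577200] and [0.717024]): 1 − (1 − 0.577200)(1 − 0.717024) = 0.880358
Parallel (B6 and B7): 1 − (1 − 0.770000)(1 − 0.930000) = 0.983900
Series ([0.880358] and [0.983900]): 0.880358 × 0.983900 = 0.8662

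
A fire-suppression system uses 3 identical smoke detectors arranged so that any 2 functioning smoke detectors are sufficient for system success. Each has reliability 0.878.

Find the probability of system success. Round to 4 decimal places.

R = Σ_{i=2}^{3} C(3,i) p^i (1−p)^{3−i} with p = 0.878
C(3,2)·0.878^2·0.122^1 = 0.282144
C(3,3)·0.878^3·0.122^0 = 0.676836
Sum = 0.9590

0.9590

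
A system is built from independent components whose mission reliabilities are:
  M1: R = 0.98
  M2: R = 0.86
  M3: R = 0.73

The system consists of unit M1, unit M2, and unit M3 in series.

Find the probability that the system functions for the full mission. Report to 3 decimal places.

0.615

Series (M1, M2, and M3): 0.98000 × 0.86000 × 0.73000 = 0.615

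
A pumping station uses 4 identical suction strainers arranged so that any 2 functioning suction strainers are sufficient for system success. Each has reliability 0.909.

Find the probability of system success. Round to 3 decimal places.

R = Σ_{i=2}^{4} C(4,i) p^i (1−p)^{4−i} with p = 0.909
C(4,2)·0.909^2·0.091^2 = 0.04105
C(4,3)·0.909^3·0.091^1 = 0.27340
C(4,4)·0.909^4·0.091^0 = 0.68274
Sum = 0.997

0.997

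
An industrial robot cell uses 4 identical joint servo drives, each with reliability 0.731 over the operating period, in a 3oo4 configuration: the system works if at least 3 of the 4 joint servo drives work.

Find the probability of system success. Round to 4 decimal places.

R = Σ_{i=3}^{4} C(4,i) p^i (1−p)^{4−i} with p = 0.731
C(4,3)·0.731^3·0.269^1 = 0.420305
C(4,4)·0.731^4·0.269^0 = 0.285542
Sum = 0.7058

0.7058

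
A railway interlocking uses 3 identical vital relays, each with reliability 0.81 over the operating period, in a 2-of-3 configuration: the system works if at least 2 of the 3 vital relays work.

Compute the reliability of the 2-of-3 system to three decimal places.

R = Σ_{i=2}^{3} C(3,i) p^i (1−p)^{3−i} with p = 0.81
C(3,2)·0.81^2·0.19^1 = 0.37398
C(3,3)·0.81^3·0.19^0 = 0.53144
Sum = 0.905

0.905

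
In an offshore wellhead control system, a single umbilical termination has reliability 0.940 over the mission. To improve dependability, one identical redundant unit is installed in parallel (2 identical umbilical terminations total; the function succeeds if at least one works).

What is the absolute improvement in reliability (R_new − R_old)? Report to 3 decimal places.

R_before = 0.940
R_after = 1 − (1 − 0.940)^2 = 0.996
ΔR = 0.996 − 0.940 = 0.056

0.056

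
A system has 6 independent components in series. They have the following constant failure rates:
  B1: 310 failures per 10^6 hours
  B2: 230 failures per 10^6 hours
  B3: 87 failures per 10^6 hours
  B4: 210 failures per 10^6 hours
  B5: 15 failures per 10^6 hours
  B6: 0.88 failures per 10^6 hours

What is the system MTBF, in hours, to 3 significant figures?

Series of exponential components: λ_sys = Σ λ_i
λ_sys = 0.00031 + 0.00023 + 0.000087 + 0.00021 + 0.000015 + 0.00000088 = 8.5288e-04 /h
MTBF = 1 / λ_sys = 1170 h

1170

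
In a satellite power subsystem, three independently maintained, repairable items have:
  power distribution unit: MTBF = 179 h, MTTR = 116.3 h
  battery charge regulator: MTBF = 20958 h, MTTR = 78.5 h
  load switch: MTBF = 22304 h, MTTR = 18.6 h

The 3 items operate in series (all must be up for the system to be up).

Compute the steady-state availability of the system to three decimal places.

0.603

A(power distribution unit) = MTBF/(MTBF+MTTR) = 179/(179+116.3) = 0.606163
A(battery charge regulator) = MTBF/(MTBF+MTTR) = 20958/(20958+78.5) = 0.996268
A(load switch) = MTBF/(MTBF+MTTR) = 22304/(22304+18.6) = 0.999167
Series availability: 0.606163 × 0.996268 × 0.999167 = 0.603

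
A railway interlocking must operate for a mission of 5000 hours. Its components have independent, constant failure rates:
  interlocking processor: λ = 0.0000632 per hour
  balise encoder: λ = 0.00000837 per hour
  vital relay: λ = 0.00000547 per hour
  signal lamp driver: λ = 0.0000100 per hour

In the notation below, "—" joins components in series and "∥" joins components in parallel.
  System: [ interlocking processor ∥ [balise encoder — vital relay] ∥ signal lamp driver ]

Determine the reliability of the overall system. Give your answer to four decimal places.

R(interlocking processor) = exp(−0.0000632 × 5000) = 0.729059
R(balise encoder) = exp(−0.00000837 × 5000) = 0.959014
R(vital relay) = exp(−0.00000547 × 5000) = 0.973021
R(signal lamp driver) = exp(−0.0000100 × 5000) = 0.951229
Series (balise encoder and vital relay): 0.959014 × 0.973021 = 0.933141
Parallel (interlocking processor, [0.933141], and signal lamp driver): 1 − (1 − 0.729059)(1 − 0.933141)(1 − 0.951229) = 0.9991

0.9991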